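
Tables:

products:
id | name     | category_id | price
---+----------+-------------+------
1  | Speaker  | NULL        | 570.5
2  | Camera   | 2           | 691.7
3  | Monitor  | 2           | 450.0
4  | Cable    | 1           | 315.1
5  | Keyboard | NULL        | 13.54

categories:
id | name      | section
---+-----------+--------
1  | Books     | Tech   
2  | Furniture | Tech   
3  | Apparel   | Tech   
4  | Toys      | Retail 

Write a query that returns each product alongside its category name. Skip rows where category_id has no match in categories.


INNER JOIN keeps only products rows whose category_id matches an id in categories. Walk through each product:
  - product 1 (Speaker): category_id=NULL, no match -> dropped
  - product 2 (Camera): category_id=2 -> matches Furniture
  - product 3 (Monitor): category_id=2 -> matches Furniture
  - product 4 (Cable): category_id=1 -> matches Books
  - product 5 (Keyboard): category_id=NULL, no match -> dropped
So 2 of 5 rows are dropped.

SQL:
SELECT a.name, b.name AS category
FROM products a
INNER JOIN categories b ON a.category_id = b.id

Result:
name    | category 
--------+----------
Camera  | Furniture
Monitor | Furniture
Cable   | Books    


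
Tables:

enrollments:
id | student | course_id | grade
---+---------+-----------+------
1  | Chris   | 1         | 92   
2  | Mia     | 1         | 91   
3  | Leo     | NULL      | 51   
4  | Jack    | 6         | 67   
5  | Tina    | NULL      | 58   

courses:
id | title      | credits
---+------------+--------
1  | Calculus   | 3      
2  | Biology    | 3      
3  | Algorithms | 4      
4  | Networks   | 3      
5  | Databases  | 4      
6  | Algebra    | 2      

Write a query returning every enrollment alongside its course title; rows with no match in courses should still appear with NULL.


LEFT JOIN keeps every row from enrollments (the left table); where course_id has no match in courses, the course columns become NULL. Walk through each enrollment:
  - enrollment 1 (Chris): course_id=1 -> matches Calculus
  - enrollment 2 (Mia): course_id=1 -> matches Calculus
  - enrollment 3 (Leo): course_id=NULL, no match -> kept with NULL
  - enrollment 4 (Jack): course_id=6 -> matches Algebra
  - enrollment 5 (Tina): course_id=NULL, no match -> kept with NULL
All 5 rows appear; 2 have NULL course.

SQL:
SELECT a.student, b.title AS course
FROM enrollments a
LEFT JOIN courses b ON a.course_id = b.id

Result:
student | course  
--------+---------
Chris   | Calculus
Mia     | Calculus
Leo     | NULL    
Jack    | Algebra 
Tina    | NULL    


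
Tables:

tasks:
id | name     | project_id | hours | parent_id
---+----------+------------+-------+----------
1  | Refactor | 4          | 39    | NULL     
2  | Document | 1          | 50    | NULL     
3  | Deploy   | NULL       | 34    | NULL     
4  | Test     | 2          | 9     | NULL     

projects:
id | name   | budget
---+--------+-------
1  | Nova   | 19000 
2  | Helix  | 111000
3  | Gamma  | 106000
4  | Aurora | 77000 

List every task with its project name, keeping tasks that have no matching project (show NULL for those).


LEFT JOIN keeps every row from tasks (the left table); where project_id has no match in projects, the project columns become NULL. Walk through each task:
  - task 1 (Refactor): project_id=4 -> matches Aurora
  - task 2 (Document): project_id=1 -> matches Nova
  - task 3 (Deploy): project_id=NULL, no match -> kept with NULL
  - task 4 (Test): project_id=2 -> matches Helix
All 4 rows appear; 1 has NULL project.

SQL:
SELECT a.name, b.name AS project
FROM tasks a
LEFT JOIN projects b ON a.project_id = b.id

Result:
name     | project
---------+--------
Refactor | Aurora 
Document | Nova   
Deploy   | NULL   
Test     | Helix  


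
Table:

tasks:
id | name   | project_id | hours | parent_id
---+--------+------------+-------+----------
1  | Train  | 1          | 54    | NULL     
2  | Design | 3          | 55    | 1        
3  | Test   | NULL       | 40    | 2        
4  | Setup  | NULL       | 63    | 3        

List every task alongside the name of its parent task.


This is a self-join: tasks is joined to a second copy of itself, matching each row's parent_id to another row's id. Use LEFT JOIN so rows with parent_id=NULL are kept.
  - task 1 (Train): parent_id=NULL -> NULL
  - task 2 (Design): parent_id=1 -> Train
  - task 3 (Test): parent_id=2 -> Design
  - task 4 (Setup): parent_id=3 -> Test

SQL:
SELECT a.name AS item, b.name AS parent
FROM tasks a
LEFT JOIN tasks b ON a.parent_id = b.id

Result:
item   | parent
-------+-------
Train  | NULL  
Design | Train 
Test   | Design
Setup  | Test  


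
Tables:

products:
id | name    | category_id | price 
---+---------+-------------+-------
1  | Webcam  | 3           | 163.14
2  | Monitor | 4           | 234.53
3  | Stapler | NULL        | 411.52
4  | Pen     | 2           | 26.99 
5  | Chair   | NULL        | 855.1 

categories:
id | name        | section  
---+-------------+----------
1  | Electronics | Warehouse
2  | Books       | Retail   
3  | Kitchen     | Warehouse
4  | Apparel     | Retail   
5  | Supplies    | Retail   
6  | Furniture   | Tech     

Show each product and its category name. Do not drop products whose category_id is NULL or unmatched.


LEFT JOIN keeps every row from products (the left table); where category_id has no match in categories, the category columns become NULL. Walk through each product:
  - product 1 (Webcam): category_id=3 -> matches Kitchen
  - product 2 (Monitor): category_id=4 -> matches Apparel
  - product 3 (Stapler): category_id=NULL, no match -> kept with NULL
  - product 4 (Pen): category_id=2 -> matches Books
  - product 5 (Chair): category_id=NULL, no match -> kept with NULL
All 5 rows appear; 2 have NULL category.

SQL:
SELECT a.name, b.name AS category
FROM products a
LEFT JOIN categories b ON a.category_id = b.id

Result:
name    | category
--------+---------
Webcam  | Kitchen 
Monitor | Apparel 
Stapler | NULL    
Pen     | Books   
Chair   | NULL    


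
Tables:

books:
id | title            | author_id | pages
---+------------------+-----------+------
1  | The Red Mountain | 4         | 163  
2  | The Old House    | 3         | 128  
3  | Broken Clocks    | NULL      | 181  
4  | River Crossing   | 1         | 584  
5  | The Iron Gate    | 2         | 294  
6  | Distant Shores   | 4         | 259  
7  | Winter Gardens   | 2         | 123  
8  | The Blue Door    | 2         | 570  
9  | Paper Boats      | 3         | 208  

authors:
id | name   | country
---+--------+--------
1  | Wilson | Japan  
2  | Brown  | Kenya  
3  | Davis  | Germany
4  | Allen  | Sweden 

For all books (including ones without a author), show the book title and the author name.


LEFT JOIN keeps every row from books (the left table); where author_id has no match in authors, the author columns become NULL. Walk through each book:
  - book 1 (The Red Mountain): author_id=4 -> matches Allen
  - book 2 (The Old House): author_id=3 -> matches Davis
  - book 3 (Broken Clocks): author_id=NULL, no match -> kept with NULL
  - book 4 (River Crossing): author_id=1 -> matches Wilson
  - book 5 (The Iron Gate): author_id=2 -> matches Brown
  - book 6 (Distant Shores): author_id=4 -> matches Allen
  - book 7 (Winter Gardens): author_id=2 -> matches Brown
  - book 8 (The Blue Door): author_id=2 -> matches Brown
  - book 9 (Paper Boats): author_id=3 -> matches Davis
All 9 rows appear; 1 has NULL author.

SQL:
SELECT a.title, b.name AS author
FROM books a
LEFT JOIN authors b ON a.author_id = b.id

Result:
title            | author
-----------------+-------
The Red Mountain | Allen 
The Old House    | Davis 
Broken Clocks    | NULL  
River Crossing   | Wilson
The Iron Gate    | Brown 
Distant Shores   | Allen 
Winter Gardens   | Brown 
The Blue Door    | Brown 
Paper Boats      | Davis 


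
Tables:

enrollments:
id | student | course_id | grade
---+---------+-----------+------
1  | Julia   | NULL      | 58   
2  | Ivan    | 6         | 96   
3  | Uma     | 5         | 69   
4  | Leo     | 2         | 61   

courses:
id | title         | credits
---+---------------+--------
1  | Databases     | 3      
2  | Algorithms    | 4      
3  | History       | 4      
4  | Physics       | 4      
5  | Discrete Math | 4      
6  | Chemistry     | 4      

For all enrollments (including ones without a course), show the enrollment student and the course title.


LEFT JOIN keeps every row from enrollments (the left table); where course_id has no match in courses, the course columns become NULL. Walk through each enrollment:
  - enrollment 1 (Julia): course_id=NULL, no match -> kept with NULL
  - enrollment 2 (Ivan): course_id=6 -> matches Chemistry
  - enrollment 3 (Uma): course_id=5 -> matches Discrete Math
  - enrollment 4 (Leo): course_id=2 -> matches Algorithms
All 4 rows appear; 1 has NULL course.

SQL:
SELECT a.student, b.title AS course
FROM enrollments a
LEFT JOIN courses b ON a.course_id = b.id

Result:
student | course       
--------+--------------
Julia   | NULL         
Ivan    | Chemistry    
Uma     | Discrete Math
Leo     | Algorithms   


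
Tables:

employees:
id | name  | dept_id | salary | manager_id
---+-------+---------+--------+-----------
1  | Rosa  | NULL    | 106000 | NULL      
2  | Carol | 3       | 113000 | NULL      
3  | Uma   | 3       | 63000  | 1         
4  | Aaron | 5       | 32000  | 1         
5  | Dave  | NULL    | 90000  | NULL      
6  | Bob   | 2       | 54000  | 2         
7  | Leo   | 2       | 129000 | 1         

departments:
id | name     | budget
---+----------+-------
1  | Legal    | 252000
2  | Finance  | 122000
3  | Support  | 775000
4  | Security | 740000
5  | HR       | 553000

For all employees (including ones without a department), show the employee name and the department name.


LEFT JOIN keeps every row from employees (the left table); where dept_id has no match in departments, the department columns become NULL. Walk through each employee:
  - employee 1 (Rosa): dept_id=NULL, no match -> kept with NULL
  - employee 2 (Carol): dept_id=3 -> matches Support
  - employee 3 (Uma): dept_id=3 -> matches Support
  - employee 4 (Aaron): dept_id=5 -> matches HR
  - employee 5 (Dave): dept_id=NULL, no match -> kept with NULL
  - employee 6 (Bob): dept_id=2 -> matches Finance
  - employee 7 (Leo): dept_id=2 -> matches Finance
All 7 rows appear; 2 have NULL department.

SQL:
SELECT a.name, b.name AS department
FROM employees a
LEFT JOIN departments b ON a.dept_id = b.id

Result:
name  | department
------+-----------
Rosa  | NULL      
Carol | Support   
Uma   | Support   
Aaron | HR        
Dave  | NULL      
Bob   | Finance   
Leo   | Finance   


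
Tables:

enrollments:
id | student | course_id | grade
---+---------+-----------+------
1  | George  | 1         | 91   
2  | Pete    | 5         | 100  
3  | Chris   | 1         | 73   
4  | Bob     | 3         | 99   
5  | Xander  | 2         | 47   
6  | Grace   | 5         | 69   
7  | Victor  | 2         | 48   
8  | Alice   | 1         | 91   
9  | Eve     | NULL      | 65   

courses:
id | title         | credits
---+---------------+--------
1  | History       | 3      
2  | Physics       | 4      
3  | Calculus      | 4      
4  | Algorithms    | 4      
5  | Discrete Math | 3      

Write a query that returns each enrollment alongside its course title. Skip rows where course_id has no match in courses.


INNER JOIN keeps only enrollments rows whose course_id matches an id in courses. Walk through each enrollment:
  - enrollment 1 (George): course_id=1 -> matches History
  - enrollment 2 (Pete): course_id=5 -> matches Discrete Math
  - enrollment 3 (Chris): course_id=1 -> matches History
  - enrollment 4 (Bob): course_id=3 -> matches Calculus
  - enrollment 5 (Xander): course_id=2 -> matches Physics
  - enrollment 6 (Grace): course_id=5 -> matches Discrete Math
  - enrollment 7 (Victor): course_id=2 -> matches Physics
  - enrollment 8 (Alice): course_id=1 -> matches History
  - enrollment 9 (Eve): course_id=NULL, no match -> dropped
So 1 of 9 rows is dropped.

SQL:
SELECT a.student, b.title AS course
FROM enrollments a
INNER JOIN courses b ON a.course_id = b.id

Result:
student | course       
--------+--------------
George  | History      
Pete    | Discrete Math
Chris   | History      
Bob     | Calculus     
Xander  | Physics      
Grace   | Discrete Math
Victor  | Physics      
Alice   | History      


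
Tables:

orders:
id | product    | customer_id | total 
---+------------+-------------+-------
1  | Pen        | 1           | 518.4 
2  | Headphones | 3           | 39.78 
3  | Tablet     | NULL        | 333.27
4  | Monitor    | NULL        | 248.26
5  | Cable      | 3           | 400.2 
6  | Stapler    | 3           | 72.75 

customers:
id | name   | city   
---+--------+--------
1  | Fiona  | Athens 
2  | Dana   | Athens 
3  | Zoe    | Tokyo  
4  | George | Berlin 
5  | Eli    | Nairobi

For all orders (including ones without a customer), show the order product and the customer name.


LEFT JOIN keeps every row from orders (the left table); where customer_id has no match in customers, the customer columns become NULL. Walk through each order:
  - order 1 (Pen): customer_id=1 -> matches Fiona
  - order 2 (Headphones): customer_id=3 -> matches Zoe
  - order 3 (Tablet): customer_id=NULL, no match -> kept with NULL
  - order 4 (Monitor): customer_id=NULL, no match -> kept with NULL
  - order 5 (Cable): customer_id=3 -> matches Zoe
  - order 6 (Stapler): customer_id=3 -> matches Zoe
All 6 rows appear; 2 have NULL customer.

SQL:
SELECT a.product, b.name AS customer
FROM orders a
LEFT JOIN customers b ON a.customer_id = b.id

Result:
product    | customer
-----------+---------
Pen        | Fiona   
Headphones | Zoe     
Tablet     | NULL    
Monitor    | NULL    
Cable      | Zoe     
Stapler    | Zoe     


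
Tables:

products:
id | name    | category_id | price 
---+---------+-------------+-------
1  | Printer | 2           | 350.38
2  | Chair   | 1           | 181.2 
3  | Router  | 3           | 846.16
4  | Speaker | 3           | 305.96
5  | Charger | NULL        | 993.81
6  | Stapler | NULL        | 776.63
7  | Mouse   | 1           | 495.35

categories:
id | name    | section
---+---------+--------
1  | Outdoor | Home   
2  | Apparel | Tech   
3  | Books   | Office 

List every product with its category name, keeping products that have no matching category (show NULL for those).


LEFT JOIN keeps every row from products (the left table); where category_id has no match in categories, the category columns become NULL. Walk through each product:
  - product 1 (Printer): category_id=2 -> matches Apparel
  - product 2 (Chair): category_id=1 -> matches Outdoor
  - product 3 (Router): category_id=3 -> matches Books
  - product 4 (Speaker): category_id=3 -> matches Books
  - product 5 (Charger): category_id=NULL, no match -> kept with NULL
  - product 6 (Stapler): category_id=NULL, no match -> kept with NULL
  - product 7 (Mouse): category_id=1 -> matches Outdoor
All 7 rows appear; 2 have NULL category.

SQL:
SELECT a.name, b.name AS category
FROM products a
LEFT JOIN categories b ON a.category_id = b.id

Result:
name    | category
--------+---------
Printer | Apparel 
Chair   | Outdoor 
Router  | Books   
Speaker | Books   
Charger | NULL    
Stapler | NULL    
Mouse   | Outdoor 


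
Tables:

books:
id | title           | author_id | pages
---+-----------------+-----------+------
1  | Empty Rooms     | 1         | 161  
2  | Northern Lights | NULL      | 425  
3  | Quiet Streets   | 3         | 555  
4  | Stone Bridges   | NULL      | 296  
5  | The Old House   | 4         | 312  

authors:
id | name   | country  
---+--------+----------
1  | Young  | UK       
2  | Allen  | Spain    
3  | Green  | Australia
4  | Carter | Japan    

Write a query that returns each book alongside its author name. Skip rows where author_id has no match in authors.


INNER JOIN keeps only books rows whose author_id matches an id in authors. Walk through each book:
  - book 1 (Empty Rooms): author_id=1 -> matches Young
  - book 2 (Northern Lights): author_id=NULL, no match -> dropped
  - book 3 (Quiet Streets): author_id=3 -> matches Green
  - book 4 (Stone Bridges): author_id=NULL, no match -> dropped
  - book 5 (The Old House): author_id=4 -> matches Carter
So 2 of 5 rows are dropped.

SQL:
SELECT a.title, b.name AS author
FROM books a
INNER JOIN authors b ON a.author_id = b.id

Result:
title         | author
--------------+-------
Empty Rooms   | Young 
Quiet Streets | Green 
The Old House | Carter


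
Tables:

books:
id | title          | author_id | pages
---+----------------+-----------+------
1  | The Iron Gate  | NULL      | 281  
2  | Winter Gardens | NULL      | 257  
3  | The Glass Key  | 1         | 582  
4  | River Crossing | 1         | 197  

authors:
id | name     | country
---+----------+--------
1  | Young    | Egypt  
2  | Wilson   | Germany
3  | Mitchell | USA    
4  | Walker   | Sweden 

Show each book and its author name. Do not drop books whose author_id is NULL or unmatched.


LEFT JOIN keeps every row from books (the left table); where author_id has no match in authors, the author columns become NULL. Walk through each book:
  - book 1 (The Iron Gate): author_id=NULL, no match -> kept with NULL
  - book 2 (Winter Gardens): author_id=NULL, no match -> kept with NULL
  - book 3 (The Glass Key): author_id=1 -> matches Young
  - book 4 (River Crossing): author_id=1 -> matches Young
All 4 rows appear; 2 have NULL author.

SQL:
SELECT a.title, b.name AS author
FROM books a
LEFT JOIN authors b ON a.author_id = b.id

Result:
title          | author
---------------+-------
The Iron Gate  | NULL  
Winter Gardens | NULL  
The Glass Key  | Young 
River Crossing | Young 


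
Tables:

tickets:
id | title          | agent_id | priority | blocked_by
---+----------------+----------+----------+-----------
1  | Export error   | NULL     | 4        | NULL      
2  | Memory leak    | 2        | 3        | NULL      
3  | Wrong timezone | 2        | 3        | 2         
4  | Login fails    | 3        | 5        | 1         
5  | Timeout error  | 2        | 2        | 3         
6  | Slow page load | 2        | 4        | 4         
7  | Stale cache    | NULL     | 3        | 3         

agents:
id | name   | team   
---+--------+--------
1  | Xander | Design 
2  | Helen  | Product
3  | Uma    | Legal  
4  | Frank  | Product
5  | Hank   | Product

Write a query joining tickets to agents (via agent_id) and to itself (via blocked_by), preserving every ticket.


Two LEFT JOINs from the same base table tickets: one to agents via agent_id, one to tickets itself via blocked_by. Both are LEFT so every ticket is preserved.
Match against agents:
  - ticket 1 (Export error): agent_id=NULL, no match -> kept with NULL
  - ticket 2 (Memory leak): agent_id=2 -> matches Helen
  - ticket 3 (Wrong timezone): agent_id=2 -> matches Helen
  - ticket 4 (Login fails): agent_id=3 -> matches Uma
  - ticket 5 (Timeout error): agent_id=2 -> matches Helen
  - ticket 6 (Slow page load): agent_id=2 -> matches Helen
  - ticket 7 (Stale cache): agent_id=NULL, no match -> kept with NULL
Match against tickets (self):
  - ticket 1 (Export error): blocked_by=NULL -> NULL
  - ticket 2 (Memory leak): blocked_by=NULL -> NULL
  - ticket 3 (Wrong timezone): blocked_by=2 -> Memory leak
  - ticket 4 (Login fails): blocked_by=1 -> Export error
  - ticket 5 (Timeout error): blocked_by=3 -> Wrong timezone
  - ticket 6 (Slow page load): blocked_by=4 -> Login fails
  - ticket 7 (Stale cache): blocked_by=3 -> Wrong timezone

SQL:
SELECT a.title, b.name AS agent, c.title AS blocked_by
FROM tickets a
LEFT JOIN agents b ON a.agent_id = b.id
LEFT JOIN tickets c ON a.blocked_by = c.id

Result:
title          | agent | blocked_by    
---------------+-------+---------------
Export error   | NULL  | NULL          
Memory leak    | Helen | NULL          
Wrong timezone | Helen | Memory leak   
Login fails    | Uma   | Export error  
Timeout error  | Helen | Wrong timezone
Slow page load | Helen | Login fails   
Stale cache    | NULL  | Wrong timezone


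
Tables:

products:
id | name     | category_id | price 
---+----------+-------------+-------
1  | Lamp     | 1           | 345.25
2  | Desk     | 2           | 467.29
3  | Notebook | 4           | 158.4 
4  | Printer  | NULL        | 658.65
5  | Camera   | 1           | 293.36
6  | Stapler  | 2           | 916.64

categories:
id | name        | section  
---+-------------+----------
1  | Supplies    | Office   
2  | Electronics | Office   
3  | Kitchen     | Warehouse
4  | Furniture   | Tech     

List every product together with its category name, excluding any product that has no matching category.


INNER JOIN keeps only products rows whose category_id matches an id in categories. Walk through each product:
  - product 1 (Lamp): category_id=1 -> matches Supplies
  - product 2 (Desk): category_id=2 -> matches Electronics
  - product 3 (Notebook): category_id=4 -> matches Furniture
  - product 4 (Printer): category_id=NULL, no match -> dropped
  - product 5 (Camera): category_id=1 -> matches Supplies
  - product 6 (Stapler): category_id=2 -> matches Electronics
So 1 of 6 rows is dropped.

SQL:
SELECT a.name, b.name AS category
FROM products a
INNER JOIN categories b ON a.category_id = b.id

Result:
name     | category   
---------+------------
Lamp     | Supplies   
Desk     | Electronics
Notebook | Furniture  
Camera   | Supplies   
Stapler  | Electronics


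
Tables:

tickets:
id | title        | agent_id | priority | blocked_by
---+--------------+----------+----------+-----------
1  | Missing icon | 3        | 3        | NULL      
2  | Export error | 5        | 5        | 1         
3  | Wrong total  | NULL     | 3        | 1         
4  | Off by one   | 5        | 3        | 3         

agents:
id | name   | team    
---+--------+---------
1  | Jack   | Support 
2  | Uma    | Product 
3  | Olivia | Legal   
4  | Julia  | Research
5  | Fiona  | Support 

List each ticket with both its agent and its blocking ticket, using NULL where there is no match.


Two LEFT JOINs from the same base table tickets: one to agents via agent_id, one to tickets itself via blocked_by. Both are LEFT so every ticket is preserved.
Match against agents:
  - ticket 1 (Missing icon): agent_id=3 -> matches Olivia
  - ticket 2 (Export error): agent_id=5 -> matches Fiona
  - ticket 3 (Wrong total): agent_id=NULL, no match -> kept with NULL
  - ticket 4 (Off by one): agent_id=5 -> matches Fiona
Match against tickets (self):
  - ticket 1 (Missing icon): blocked_by=NULL -> NULL
  - ticket 2 (Export error): blocked_by=1 -> Missing icon
  - ticket 3 (Wrong total): blocked_by=1 -> Missing icon
  - ticket 4 (Off by one): blocked_by=3 -> Wrong total

SQL:
SELECT a.title, b.name AS agent, c.title AS blocked_by
FROM tickets a
LEFT JOIN agents b ON a.agent_id = b.id
LEFT JOIN tickets c ON a.blocked_by = c.id

Result:
title        | agent  | blocked_by  
-------------+--------+-------------
Missing icon | Olivia | NULL        
Export error | Fiona  | Missing icon
Wrong total  | NULL   | Missing icon
Off by one   | Fiona  | Wrong total 


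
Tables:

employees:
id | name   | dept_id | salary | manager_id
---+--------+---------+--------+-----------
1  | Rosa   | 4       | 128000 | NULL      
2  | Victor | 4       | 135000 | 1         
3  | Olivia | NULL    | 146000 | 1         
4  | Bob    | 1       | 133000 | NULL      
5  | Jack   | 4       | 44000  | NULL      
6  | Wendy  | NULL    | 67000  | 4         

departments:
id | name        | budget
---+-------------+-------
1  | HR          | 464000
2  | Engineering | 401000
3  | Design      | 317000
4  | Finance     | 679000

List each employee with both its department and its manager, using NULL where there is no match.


Two LEFT JOINs from the same base table employees: one to departments via dept_id, one to employees itself via manager_id. Both are LEFT so every employee is preserved.
Match against departments:
  - employee 1 (Rosa): dept_id=4 -> matches Finance
  - employee 2 (Victor): dept_id=4 -> matches Finance
  - employee 3 (Olivia): dept_id=NULL, no match -> kept with NULL
  - employee 4 (Bob): dept_id=1 -> matches HR
  - employee 5 (Jack): dept_id=4 -> matches Finance
  - employee 6 (Wendy): dept_id=NULL, no match -> kept with NULL
Match against employees (self):
  - employee 1 (Rosa): manager_id=NULL -> NULL
  - employee 2 (Victor): manager_id=1 -> Rosa
  - employee 3 (Olivia): manager_id=1 -> Rosa
  - employee 4 (Bob): manager_id=NULL -> NULL
  - employee 5 (Jack): manager_id=NULL -> NULL
  - employee 6 (Wendy): manager_id=4 -> Bob

SQL:
SELECT a.name, b.name AS department, c.name AS manager
FROM employees a
LEFT JOIN departments b ON a.dept_id = b.id
LEFT JOIN employees c ON a.manager_id = c.id

Result:
name   | department | manager
-------+------------+--------
Rosa   | Finance    | NULL   
Victor | Finance    | Rosa   
Olivia | NULL       | Rosa   
Bob    | HR         | NULL   
Jack   | Finance    | NULL   
Wendy  | NULL       | Bob    


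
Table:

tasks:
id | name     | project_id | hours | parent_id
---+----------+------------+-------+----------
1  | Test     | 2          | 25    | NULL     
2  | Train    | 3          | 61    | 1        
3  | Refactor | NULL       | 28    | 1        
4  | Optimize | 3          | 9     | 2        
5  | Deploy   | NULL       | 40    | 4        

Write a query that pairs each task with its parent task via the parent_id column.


This is a self-join: tasks is joined to a second copy of itself, matching each row's parent_id to another row's id. Use LEFT JOIN so rows with parent_id=NULL are kept.
  - task 1 (Test): parent_id=NULL -> NULL
  - task 2 (Train): parent_id=1 -> Test
  - task 3 (Refactor): parent_id=1 -> Test
  - task 4 (Optimize): parent_id=2 -> Train
  - task 5 (Deploy): parent_id=4 -> Optimize

SQL:
SELECT a.name AS item, b.name AS parent
FROM tasks a
LEFT JOIN tasks b ON a.parent_id = b.id

Result:
item     | parent  
---------+---------
Test     | NULL    
Train    | Test    
Refactor | Test    
Optimize | Train   
Deploy   | Optimize


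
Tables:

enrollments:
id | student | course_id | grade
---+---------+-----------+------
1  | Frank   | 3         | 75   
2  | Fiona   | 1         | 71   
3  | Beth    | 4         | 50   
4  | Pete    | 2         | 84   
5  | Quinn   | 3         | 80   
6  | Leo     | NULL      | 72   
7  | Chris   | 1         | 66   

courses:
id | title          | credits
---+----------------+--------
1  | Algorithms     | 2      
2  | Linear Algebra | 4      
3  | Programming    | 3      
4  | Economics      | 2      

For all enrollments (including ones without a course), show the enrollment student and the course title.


LEFT JOIN keeps every row from enrollments (the left table); where course_id has no match in courses, the course columns become NULL. Walk through each enrollment:
  - enrollment 1 (Frank): course_id=3 -> matches Programming
  - enrollment 2 (Fiona): course_id=1 -> matches Algorithms
  - enrollment 3 (Beth): course_id=4 -> matches Economics
  - enrollment 4 (Pete): course_id=2 -> matches Linear Algebra
  - enrollment 5 (Quinn): course_id=3 -> matches Programming
  - enrollment 6 (Leo): course_id=NULL, no match -> kept with NULL
  - enrollment 7 (Chris): course_id=1 -> matches Algorithms
All 7 rows appear; 1 has NULL course.

SQL:
SELECT a.student, b.title AS course
FROM enrollments a
LEFT JOIN courses b ON a.course_id = b.id

Result:
student | course        
--------+---------------
Frank   | Programming   
Fiona   | Algorithms    
Beth    | Economics     
Pete    | Linear Algebra
Quinn   | Programming   
Leo     | NULL          
Chris   | Algorithms    


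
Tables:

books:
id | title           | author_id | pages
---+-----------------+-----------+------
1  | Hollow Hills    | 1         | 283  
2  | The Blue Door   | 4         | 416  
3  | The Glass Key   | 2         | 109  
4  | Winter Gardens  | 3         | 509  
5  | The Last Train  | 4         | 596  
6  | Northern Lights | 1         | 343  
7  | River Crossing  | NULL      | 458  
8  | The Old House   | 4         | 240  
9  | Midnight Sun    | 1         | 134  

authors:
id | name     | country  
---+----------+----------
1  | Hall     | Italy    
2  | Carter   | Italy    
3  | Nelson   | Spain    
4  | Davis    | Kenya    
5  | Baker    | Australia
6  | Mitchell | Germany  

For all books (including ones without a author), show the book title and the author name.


LEFT JOIN keeps every row from books (the left table); where author_id has no match in authors, the author columns become NULL. Walk through each book:
  - book 1 (Hollow Hills): author_id=1 -> matches Hall
  - book 2 (The Blue Door): author_id=4 -> matches Davis
  - book 3 (The Glass Key): author_id=2 -> matches Carter
  - book 4 (Winter Gardens): author_id=3 -> matches Nelson
  - book 5 (The Last Train): author_id=4 -> matches Davis
  - book 6 (Northern Lights): author_id=1 -> matches Hall
  - book 7 (River Crossing): author_id=NULL, no match -> kept with NULL
  - book 8 (The Old House): author_id=4 -> matches Davis
  - book 9 (Midnight Sun): author_id=1 -> matches Hall
All 9 rows appear; 1 has NULL author.

SQL:
SELECT a.title, b.name AS author
FROM books a
LEFT JOIN authors b ON a.author_id = b.id

Result:
title           | author
----------------+-------
Hollow Hills    | Hall  
The Blue Door   | Davis 
The Glass Key   | Carter
Winter Gardens  | Nelson
The Last Train  | Davis 
Northern Lights | Hall  
River Crossing  | NULL  
The Old House   | Davis 
Midnight Sun    | Hall  


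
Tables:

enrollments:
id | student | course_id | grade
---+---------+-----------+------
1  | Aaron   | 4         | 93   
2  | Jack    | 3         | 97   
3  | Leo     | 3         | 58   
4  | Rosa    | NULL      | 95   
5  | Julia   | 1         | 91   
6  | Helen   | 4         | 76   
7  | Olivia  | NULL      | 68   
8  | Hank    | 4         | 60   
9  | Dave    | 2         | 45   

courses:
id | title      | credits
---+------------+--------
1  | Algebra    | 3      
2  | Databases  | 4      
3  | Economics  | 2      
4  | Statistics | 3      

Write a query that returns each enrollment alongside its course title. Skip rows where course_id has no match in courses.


INNER JOIN keeps only enrollments rows whose course_id matches an id in courses. Walk through each enrollment:
  - enrollment 1 (Aaron): course_id=4 -> matches Statistics
  - enrollment 2 (Jack): course_id=3 -> matches Economics
  - enrollment 3 (Leo): course_id=3 -> matches Economics
  - enrollment 4 (Rosa): course_id=NULL, no match -> dropped
  - enrollment 5 (Julia): course_id=1 -> matches Algebra
  - enrollment 6 (Helen): course_id=4 -> matches Statistics
  - enrollment 7 (Olivia): course_id=NULL, no match -> dropped
  - enrollment 8 (Hank): course_id=4 -> matches Statistics
  - enrollment 9 (Dave): course_id=2 -> matches Databases
So 2 of 9 rows are dropped.

SQL:
SELECT a.student, b.title AS course
FROM enrollments a
INNER JOIN courses b ON a.course_id = b.id

Result:
student | course    
--------+-----------
Aaron   | Statistics
Jack    | Economics 
Leo     | Economics 
Julia   | Algebra   
Helen   | Statistics
Hank    | Statistics
Dave    | Databases 


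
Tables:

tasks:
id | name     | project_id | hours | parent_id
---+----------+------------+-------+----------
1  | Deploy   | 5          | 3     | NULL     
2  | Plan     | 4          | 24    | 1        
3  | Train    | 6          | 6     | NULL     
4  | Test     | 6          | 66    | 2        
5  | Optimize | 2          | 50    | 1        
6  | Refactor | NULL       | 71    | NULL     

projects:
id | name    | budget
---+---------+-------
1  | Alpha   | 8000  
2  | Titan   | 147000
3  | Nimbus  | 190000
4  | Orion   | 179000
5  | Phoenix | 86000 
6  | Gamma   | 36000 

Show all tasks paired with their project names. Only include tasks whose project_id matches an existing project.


INNER JOIN keeps only tasks rows whose project_id matches an id in projects. Walk through each task:
  - task 1 (Deploy): project_id=5 -> matches Phoenix
  - task 2 (Plan): project_id=4 -> matches Orion
  - task 3 (Train): project_id=6 -> matches Gamma
  - task 4 (Test): project_id=6 -> matches Gamma
  - task 5 (Optimize): project_id=2 -> matches Titan
  - task 6 (Refactor): project_id=NULL, no match -> dropped
So 1 of 6 rows is dropped.

SQL:
SELECT a.name, b.name AS project
FROM tasks a
INNER JOIN projects b ON a.project_id = b.id

Result:
name     | project
---------+--------
Deploy   | Phoenix
Plan     | Orion  
Train    | Gamma  
Test     | Gamma  
Optimize | Titan  


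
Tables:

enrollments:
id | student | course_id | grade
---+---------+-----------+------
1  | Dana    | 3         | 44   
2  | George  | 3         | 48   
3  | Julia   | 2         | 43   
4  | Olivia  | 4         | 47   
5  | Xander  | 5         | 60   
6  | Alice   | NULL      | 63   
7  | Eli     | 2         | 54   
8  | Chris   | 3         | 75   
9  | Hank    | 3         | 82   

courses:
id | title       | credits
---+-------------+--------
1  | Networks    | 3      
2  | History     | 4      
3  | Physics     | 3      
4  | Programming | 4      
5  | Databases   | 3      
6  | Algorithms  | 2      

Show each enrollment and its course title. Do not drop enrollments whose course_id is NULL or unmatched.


LEFT JOIN keeps every row from enrollments (the left table); where course_id has no match in courses, the course columns become NULL. Walk through each enrollment:
  - enrollment 1 (Dana): course_id=3 -> matches Physics
  - enrollment 2 (George): course_id=3 -> matches Physics
  - enrollment 3 (Julia): course_id=2 -> matches History
  - enrollment 4 (Olivia): course_id=4 -> matches Programming
  - enrollment 5 (Xander): course_id=5 -> matches Databases
  - enrollment 6 (Alice): course_id=NULL, no match -> kept with NULL
  - enrollment 7 (Eli): course_id=2 -> matches History
  - enrollment 8 (Chris): course_id=3 -> matches Physics
  - enrollment 9 (Hank): course_id=3 -> matches Physics
All 9 rows appear; 1 has NULL course.

SQL:
SELECT a.student, b.title AS course
FROM enrollments a
LEFT JOIN courses b ON a.course_id = b.id

Result:
student | course     
--------+------------
Dana    | Physics    
George  | Physics    
Julia   | History    
Olivia  | Programming
Xander  | Databases  
Alice   | NULL       
Eli     | History    
Chris   | Physics    
Hank    | Physics    


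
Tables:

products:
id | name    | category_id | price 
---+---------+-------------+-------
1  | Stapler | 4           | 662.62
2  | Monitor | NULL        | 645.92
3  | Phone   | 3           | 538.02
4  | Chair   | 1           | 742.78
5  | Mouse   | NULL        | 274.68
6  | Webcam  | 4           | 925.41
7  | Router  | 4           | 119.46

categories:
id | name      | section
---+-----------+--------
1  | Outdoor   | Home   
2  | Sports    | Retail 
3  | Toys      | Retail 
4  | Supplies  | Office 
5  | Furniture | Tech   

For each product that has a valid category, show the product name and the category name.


INNER JOIN keeps only products rows whose category_id matches an id in categories. Walk through each product:
  - product 1 (Stapler): category_id=4 -> matches Supplies
  - product 2 (Monitor): category_id=NULL, no match -> dropped
  - product 3 (Phone): category_id=3 -> matches Toys
  - product 4 (Chair): category_id=1 -> matches Outdoor
  - product 5 (Mouse): category_id=NULL, no match -> dropped
  - product 6 (Webcam): category_id=4 -> matches Supplies
  - product 7 (Router): category_id=4 -> matches Supplies
So 2 of 7 rows are dropped.

SQL:
SELECT a.name, b.name AS category
FROM products a
INNER JOIN categories b ON a.category_id = b.id

Result:
name    | category
--------+---------
Stapler | Supplies
Phone   | Toys    
Chair   | Outdoor 
Webcam  | Supplies
Router  | Supplies


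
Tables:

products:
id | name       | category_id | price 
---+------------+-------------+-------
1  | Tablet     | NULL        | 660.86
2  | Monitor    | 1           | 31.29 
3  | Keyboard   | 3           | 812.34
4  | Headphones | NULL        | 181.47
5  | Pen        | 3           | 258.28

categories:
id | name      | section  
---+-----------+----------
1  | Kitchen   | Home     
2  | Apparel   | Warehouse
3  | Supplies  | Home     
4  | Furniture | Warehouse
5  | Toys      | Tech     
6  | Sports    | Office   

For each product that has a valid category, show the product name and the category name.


INNER JOIN keeps only products rows whose category_id matches an id in categories. Walk through each product:
  - product 1 (Tablet): category_id=NULL, no match -> dropped
  - product 2 (Monitor): category_id=1 -> matches Kitchen
  - product 3 (Keyboard): category_id=3 -> matches Supplies
  - product 4 (Headphones): category_id=NULL, no match -> dropped
  - product 5 (Pen): category_id=3 -> matches Supplies
So 2 of 5 rows are dropped.

SQL:
SELECT a.name, b.name AS category
FROM products a
INNER JOIN categories b ON a.category_id = b.id

Result:
name     | category
---------+---------
Monitor  | Kitchen 
Keyboard | Supplies
Pen      | Supplies


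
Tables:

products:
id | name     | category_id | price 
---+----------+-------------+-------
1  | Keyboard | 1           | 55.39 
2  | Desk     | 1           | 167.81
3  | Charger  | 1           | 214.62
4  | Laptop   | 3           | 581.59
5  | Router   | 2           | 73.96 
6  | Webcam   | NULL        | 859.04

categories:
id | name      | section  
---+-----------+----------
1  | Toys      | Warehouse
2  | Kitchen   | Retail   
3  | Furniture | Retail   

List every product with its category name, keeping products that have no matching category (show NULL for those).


LEFT JOIN keeps every row from products (the left table); where category_id has no match in categories, the category columns become NULL. Walk through each product:
  - product 1 (Keyboard): category_id=1 -> matches Toys
  - product 2 (Desk): category_id=1 -> matches Toys
  - product 3 (Charger): category_id=1 -> matches Toys
  - product 4 (Laptop): category_id=3 -> matches Furniture
  - product 5 (Router): category_id=2 -> matches Kitchen
  - product 6 (Webcam): category_id=NULL, no match -> kept with NULL
All 6 rows appear; 1 has NULL category.

SQL:
SELECT a.name, b.name AS category
FROM products a
LEFT JOIN categories b ON a.category_id = b.id

Result:
name     | category 
---------+----------
Keyboard | Toys     
Desk     | Toys     
Charger  | Toys     
Laptop   | Furniture
Router   | Kitchen  
Webcam   | NULL     


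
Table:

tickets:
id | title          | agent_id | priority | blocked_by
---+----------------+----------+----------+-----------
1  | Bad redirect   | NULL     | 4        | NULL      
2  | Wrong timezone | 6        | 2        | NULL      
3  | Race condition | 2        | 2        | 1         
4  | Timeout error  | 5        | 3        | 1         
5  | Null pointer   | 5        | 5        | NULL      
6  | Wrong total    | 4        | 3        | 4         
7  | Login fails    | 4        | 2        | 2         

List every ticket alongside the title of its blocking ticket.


This is a self-join: tickets is joined to a second copy of itself, matching each row's blocked_by to another row's id. Use LEFT JOIN so rows with blocked_by=NULL are kept.
  - ticket 1 (Bad redirect): blocked_by=NULL -> NULL
  - ticket 2 (Wrong timezone): blocked_by=NULL -> NULL
  - ticket 3 (Race condition): blocked_by=1 -> Bad redirect
  - ticket 4 (Timeout error): blocked_by=1 -> Bad redirect
  - ticket 5 (Null pointer): blocked_by=NULL -> NULL
  - ticket 6 (Wrong total): blocked_by=4 -> Timeout error
  - ticket 7 (Login fails): blocked_by=2 -> Wrong timezone

SQL:
SELECT a.title AS item, b.title AS blocked_by
FROM tickets a
LEFT JOIN tickets b ON a.blocked_by = b.id

Result:
item           | blocked_by    
---------------+---------------
Bad redirect   | NULL          
Wrong timezone | NULL          
Race condition | Bad redirect  
Timeout error  | Bad redirect  
Null pointer   | NULL          
Wrong total    | Timeout error 
Login fails    | Wrong timezone


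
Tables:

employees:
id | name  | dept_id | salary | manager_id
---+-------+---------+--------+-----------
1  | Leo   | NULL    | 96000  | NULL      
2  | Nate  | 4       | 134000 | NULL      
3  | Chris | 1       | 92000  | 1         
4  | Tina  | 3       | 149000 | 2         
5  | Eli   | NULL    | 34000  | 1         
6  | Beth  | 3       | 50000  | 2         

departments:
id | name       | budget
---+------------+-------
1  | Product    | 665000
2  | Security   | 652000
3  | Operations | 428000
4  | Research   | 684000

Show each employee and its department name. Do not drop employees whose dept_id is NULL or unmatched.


LEFT JOIN keeps every row from employees (the left table); where dept_id has no match in departments, the department columns become NULL. Walk through each employee:
  - employee 1 (Leo): dept_id=NULL, no match -> kept with NULL
  - employee 2 (Nate): dept_id=4 -> matches Research
  - employee 3 (Chris): dept_id=1 -> matches Product
  - employee 4 (Tina): dept_id=3 -> matches Operations
  - employee 5 (Eli): dept_id=NULL, no match -> kept with NULL
  - employee 6 (Beth): dept_id=3 -> matches Operations
All 6 rows appear; 2 have NULL department.

SQL:
SELECT a.name, b.name AS department
FROM employees a
LEFT JOIN departments b ON a.dept_id = b.id

Result:
name  | department
------+-----------
Leo   | NULL      
Nate  | Research  
Chris | Product   
Tina  | Operations
Eli   | NULL      
Beth  | Operations
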